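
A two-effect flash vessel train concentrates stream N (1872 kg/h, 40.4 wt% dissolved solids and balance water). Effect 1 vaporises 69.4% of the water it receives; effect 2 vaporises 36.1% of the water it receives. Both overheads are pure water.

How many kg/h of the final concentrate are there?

974.4 kg/h

water in feed = 1872×0.596 = 1115.7 kg/h.
After stage 1: water left = (1−0.694)×1115.7 = 341.41; stream total = 1097.7 kg/h.
After stage 2: water left = (1−0.361)×341.41 = 218.16; final concentrate = 974.45 kg/h.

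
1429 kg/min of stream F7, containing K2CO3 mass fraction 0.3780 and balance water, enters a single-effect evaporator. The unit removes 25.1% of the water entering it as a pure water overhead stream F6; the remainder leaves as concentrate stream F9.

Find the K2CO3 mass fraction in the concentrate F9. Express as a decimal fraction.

0.4479

K2CO3 is not removed: 1429×0.378 = 540.16 kg/min of K2CO3 enters F9.
water entering = 1429×0.622 = 888.84 kg/min; overhead removed = 0.251×888.84 = 223.1 kg/min.
Concentrate = 1429 − 223.1 = 1205.9 kg/min.
Mass fraction = 540.16/1205.9 = 0.4479.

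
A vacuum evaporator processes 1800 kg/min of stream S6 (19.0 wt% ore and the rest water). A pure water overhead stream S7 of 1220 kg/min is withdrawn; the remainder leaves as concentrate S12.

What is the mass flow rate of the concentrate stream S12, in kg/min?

580 kg/min

Concentrate = 1800 − 1220 = 580 kg/min.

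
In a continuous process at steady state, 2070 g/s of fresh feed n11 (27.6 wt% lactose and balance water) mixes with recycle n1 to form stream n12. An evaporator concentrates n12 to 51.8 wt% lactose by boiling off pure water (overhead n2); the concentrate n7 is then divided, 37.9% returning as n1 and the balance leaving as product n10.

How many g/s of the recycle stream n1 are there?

Overall lactose balance (none leaves overhead): lactose in fresh feed = lactose in product, i.e. 2070×0.276 = (1−0.379)·n7·0.518.
n7 = 571.32/(0.518×0.621) = 1776.1 g/s.
Recycle n1 = 0.379×1776.1 = 673.13 g/s.

673.1 g/s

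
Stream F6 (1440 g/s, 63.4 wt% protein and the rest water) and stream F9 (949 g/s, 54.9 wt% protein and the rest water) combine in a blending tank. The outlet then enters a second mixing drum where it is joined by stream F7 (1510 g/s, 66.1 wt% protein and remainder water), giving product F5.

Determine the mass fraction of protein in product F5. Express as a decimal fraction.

Overall, product flow = 3899 g/s.
protein in = 1440×0.634 + 949×0.549 + 1510×0.661 = 2432.1 g/s.
protein fraction in F5 = 0.624.

0.624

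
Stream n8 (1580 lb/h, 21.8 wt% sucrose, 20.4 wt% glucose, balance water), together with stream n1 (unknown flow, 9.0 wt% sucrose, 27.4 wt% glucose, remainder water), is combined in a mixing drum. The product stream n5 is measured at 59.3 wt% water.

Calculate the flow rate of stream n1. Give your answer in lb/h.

Let n1 be the unknown flow. Total out = 1580 + n1.
water balance: 913.24 + 0.636·n1 = 0.593·(1580 + n1)
(0.636 − 0.593)·n1 = 0.593×1580 − 913.24 = 23.7
n1 = 23.7 / 0.043 = 551.16 lb/h

551.2 lb/h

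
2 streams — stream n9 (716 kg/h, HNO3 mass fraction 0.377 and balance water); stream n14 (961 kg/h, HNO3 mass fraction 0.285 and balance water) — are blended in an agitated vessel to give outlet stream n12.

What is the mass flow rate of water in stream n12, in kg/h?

1133 kg/h

water out = water in = 716×0.623 + 961×0.715 = 1133.2 kg/h.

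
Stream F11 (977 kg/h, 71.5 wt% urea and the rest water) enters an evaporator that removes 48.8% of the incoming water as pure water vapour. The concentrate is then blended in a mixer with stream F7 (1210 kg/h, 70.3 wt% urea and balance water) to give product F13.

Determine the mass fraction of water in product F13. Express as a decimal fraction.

Vapour removed = 0.488×0.285×977 = 135.88 kg/h; concentrate = 841.12 kg/h.
water reaching the mixer = 142.56 (from concentrate) + 1210×0.297 = 501.93 kg/h.
Product flow = 841.12 + 1210 = 2051.1 kg/h; water fraction = 0.245.

0.245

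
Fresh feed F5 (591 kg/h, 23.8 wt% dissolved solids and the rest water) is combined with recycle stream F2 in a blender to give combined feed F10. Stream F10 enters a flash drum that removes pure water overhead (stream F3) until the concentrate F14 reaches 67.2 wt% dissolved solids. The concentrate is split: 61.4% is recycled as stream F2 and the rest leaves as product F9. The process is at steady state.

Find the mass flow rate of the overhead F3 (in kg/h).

Overall dissolved solids balance (none leaves overhead): dissolved solids in fresh feed = dissolved solids in product, i.e. 591×0.238 = (1−0.614)·F14·0.672.
F14 = 140.66/(0.672×0.386) = 542.26 kg/h.
Recycle F2 = 0.614×542.26 = 332.95 kg/h.
Combined feed F10 = 591 + 332.95 = 923.95 kg/h.
Overhead F3 = F10 − F14 = 923.95 − 542.26 = 381.69 kg/h.

381.7 kg/h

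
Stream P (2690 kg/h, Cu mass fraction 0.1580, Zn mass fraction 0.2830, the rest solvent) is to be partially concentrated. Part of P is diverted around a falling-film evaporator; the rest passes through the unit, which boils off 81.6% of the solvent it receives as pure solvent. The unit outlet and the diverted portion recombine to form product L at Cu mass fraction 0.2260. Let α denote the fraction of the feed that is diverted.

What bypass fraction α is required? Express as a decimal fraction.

0.340

All 2690×0.158 = 425.02 kg/h of Cu reaches L, so L = 425.02/0.226 = 1880.6 kg/h and vapour = 809.38 kg/h.
The evaporator receives (1−α)·2690 of feed at 0.559 solvent and removes 0.816 of that solvent:
0.816×0.559×(1−α)×2690 = 809.38
(1−α) = 809.38/1227 = 0.6596;  α = 0.3404.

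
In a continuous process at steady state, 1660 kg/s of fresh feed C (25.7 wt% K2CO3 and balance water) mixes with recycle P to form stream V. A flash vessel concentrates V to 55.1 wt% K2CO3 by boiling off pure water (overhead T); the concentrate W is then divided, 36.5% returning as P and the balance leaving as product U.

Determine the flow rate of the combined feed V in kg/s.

Overall K2CO3 balance (none leaves overhead): K2CO3 in fresh feed = K2CO3 in product, i.e. 1660×0.257 = (1−0.365)·W·0.551.
W = 426.62/(0.551×0.635) = 1219.3 kg/s.
Recycle P = 0.365×1219.3 = 445.05 kg/s.
Combined feed V = 1660 + 445.05 = 2105 kg/s.

2105 kg/s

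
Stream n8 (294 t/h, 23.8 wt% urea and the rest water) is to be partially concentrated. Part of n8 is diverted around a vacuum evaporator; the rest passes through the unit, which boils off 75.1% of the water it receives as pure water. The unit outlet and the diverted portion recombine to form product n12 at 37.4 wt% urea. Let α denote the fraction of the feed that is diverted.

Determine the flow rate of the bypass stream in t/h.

All 294×0.238 = 69.972 t/h of urea reaches n12, so n12 = 69.972/0.374 = 187.09 t/h and vapour = 106.91 t/h.
The evaporator receives (1−α)·294 of feed at 0.762 water and removes 0.751 of that water:
0.751×0.762×(1−α)×294 = 106.91
(1−α) = 106.91/168.25 = 0.6354;  α = 0.3646.
Bypass flow = 0.3646×294 = 107.18 t/h.

107.2 t/h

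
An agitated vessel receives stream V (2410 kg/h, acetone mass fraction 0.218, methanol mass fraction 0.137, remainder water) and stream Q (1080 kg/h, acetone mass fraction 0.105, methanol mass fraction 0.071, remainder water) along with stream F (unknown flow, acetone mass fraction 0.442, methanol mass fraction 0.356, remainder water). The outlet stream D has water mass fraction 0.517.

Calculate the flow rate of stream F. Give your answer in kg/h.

Let F be the unknown flow. Total out = 3490 + F.
water balance: 2444.4 + 0.202·F = 0.517·(3490 + F)
(0.202 − 0.517)·F = 0.517×3490 − 2444.4 = -640.04
F = -640.04 / -0.315 = 2031.9 kg/h

2032 kg/h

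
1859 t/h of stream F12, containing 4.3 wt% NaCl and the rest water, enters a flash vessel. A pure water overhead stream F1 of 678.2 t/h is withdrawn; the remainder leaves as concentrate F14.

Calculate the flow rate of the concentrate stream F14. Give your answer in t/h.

1181 t/h

Concentrate = 1859 − 678.2 = 1180.8 t/h.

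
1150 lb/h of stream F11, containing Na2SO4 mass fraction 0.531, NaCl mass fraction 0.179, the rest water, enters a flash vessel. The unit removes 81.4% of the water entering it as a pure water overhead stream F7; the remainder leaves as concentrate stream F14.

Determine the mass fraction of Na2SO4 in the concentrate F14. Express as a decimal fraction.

Na2SO4 is not removed: 1150×0.531 = 610.65 lb/h of Na2SO4 enters F14.
water entering = 1150×0.290 = 333.5 lb/h; overhead removed = 0.814×333.5 = 271.47 lb/h.
Concentrate = 1150 − 271.47 = 878.53 lb/h.
Mass fraction = 610.65/878.53 = 0.695.

0.695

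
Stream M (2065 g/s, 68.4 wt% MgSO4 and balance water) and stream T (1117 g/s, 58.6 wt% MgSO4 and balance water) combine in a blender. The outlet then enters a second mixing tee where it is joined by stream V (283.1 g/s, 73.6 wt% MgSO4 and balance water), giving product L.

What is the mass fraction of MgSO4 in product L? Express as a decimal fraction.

Overall, product flow = 3465.1 g/s.
MgSO4 in = 2065×0.684 + 1117×0.586 + 283.1×0.736 = 2275.4 g/s.
MgSO4 fraction in L = 0.6567.

0.6567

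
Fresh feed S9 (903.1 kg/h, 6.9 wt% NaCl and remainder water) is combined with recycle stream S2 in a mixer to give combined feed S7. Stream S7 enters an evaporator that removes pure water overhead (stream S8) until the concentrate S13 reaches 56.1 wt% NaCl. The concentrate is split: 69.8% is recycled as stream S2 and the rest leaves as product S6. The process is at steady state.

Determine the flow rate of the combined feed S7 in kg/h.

1160 kg/h

Overall NaCl balance (none leaves overhead): NaCl in fresh feed = NaCl in product, i.e. 903.1×0.069 = (1−0.698)·S13·0.561.
S13 = 62.314/(0.561×0.302) = 367.8 kg/h.
Recycle S2 = 0.698×367.8 = 256.73 kg/h.
Combined feed S7 = 903.1 + 256.73 = 1159.8 kg/h.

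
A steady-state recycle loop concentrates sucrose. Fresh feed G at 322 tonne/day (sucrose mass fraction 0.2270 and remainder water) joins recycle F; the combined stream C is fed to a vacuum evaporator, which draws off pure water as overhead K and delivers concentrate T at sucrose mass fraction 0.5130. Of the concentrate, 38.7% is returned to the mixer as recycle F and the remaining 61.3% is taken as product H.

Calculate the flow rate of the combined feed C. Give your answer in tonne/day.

412 tonne/day

Overall sucrose balance (none leaves overhead): sucrose in fresh feed = sucrose in product, i.e. 322×0.227 = (1−0.387)·T·0.513.
T = 73.094/(0.513×0.613) = 232.44 tonne/day.
Recycle F = 0.387×232.44 = 89.953 tonne/day.
Combined feed C = 322 + 89.953 = 411.95 tonne/day.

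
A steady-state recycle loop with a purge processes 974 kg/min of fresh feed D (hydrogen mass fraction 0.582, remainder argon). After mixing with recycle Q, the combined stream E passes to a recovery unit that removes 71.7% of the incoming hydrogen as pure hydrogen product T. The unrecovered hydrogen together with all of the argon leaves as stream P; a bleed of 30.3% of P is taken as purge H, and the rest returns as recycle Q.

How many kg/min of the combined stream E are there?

2050 kg/min

argon enters only via D and leaves only via the purge: 974×0.418 = 0.303×(argon in P), and the recovery unit passes all argon, so argon in E = argon in P = 1343.7 kg/min.
hydrogen in E: m_A = 974×0.582 + (1−0.303)·(1−0.717)·m_A, so m_A = 566.87/0.8027 = 706.16 kg/min.
E = 706.16 + 1343.7 = 2049.8 kg/min.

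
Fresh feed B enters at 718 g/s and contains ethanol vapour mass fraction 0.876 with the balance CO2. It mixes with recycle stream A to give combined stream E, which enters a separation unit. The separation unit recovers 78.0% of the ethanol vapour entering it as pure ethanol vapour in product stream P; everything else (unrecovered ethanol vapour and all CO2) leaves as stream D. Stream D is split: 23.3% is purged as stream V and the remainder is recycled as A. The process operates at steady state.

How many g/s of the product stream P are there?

590.2 g/s

ethanol vapour in E: m_A = 718×0.876 + (1−0.233)·(1−0.780)·m_A, so m_A = 628.97/0.8313 = 756.64 g/s.
Product P = 0.780×756.64 = 590.18 g/s.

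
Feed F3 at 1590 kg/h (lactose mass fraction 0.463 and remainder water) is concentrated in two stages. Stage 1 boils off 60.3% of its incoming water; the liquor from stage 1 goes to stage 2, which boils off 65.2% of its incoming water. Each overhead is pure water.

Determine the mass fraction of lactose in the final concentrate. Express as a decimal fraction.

water in feed = 1590×0.537 = 853.83 kg/h.
After stage 1: water left = (1−0.603)×853.83 = 338.97; stream total = 1075.1 kg/h.
After stage 2: water left = (1−0.652)×338.97 = 117.96; final concentrate = 854.13 kg/h.
lactose fraction = 736.17/854.13 = 0.862.

0.862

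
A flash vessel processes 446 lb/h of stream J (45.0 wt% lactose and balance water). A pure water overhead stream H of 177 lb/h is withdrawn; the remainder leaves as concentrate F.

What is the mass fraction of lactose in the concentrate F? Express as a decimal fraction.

0.7461

lactose is not removed: 446×0.450 = 200.7 lb/h of lactose enters F.
Concentrate = 446 − 177 = 269 lb/h.
Mass fraction = 200.7/269 = 0.7461.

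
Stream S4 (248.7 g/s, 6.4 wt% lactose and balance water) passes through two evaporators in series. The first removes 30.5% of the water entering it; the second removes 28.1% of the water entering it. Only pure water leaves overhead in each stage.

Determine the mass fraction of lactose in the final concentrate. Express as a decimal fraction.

0.120

water in feed = 248.7×0.936 = 232.78 g/s.
After stage 1: water left = (1−0.305)×232.78 = 161.78; stream total = 177.7 g/s.
After stage 2: water left = (1−0.281)×161.78 = 116.32; final concentrate = 132.24 g/s.
lactose fraction = 15.917/132.24 = 0.120.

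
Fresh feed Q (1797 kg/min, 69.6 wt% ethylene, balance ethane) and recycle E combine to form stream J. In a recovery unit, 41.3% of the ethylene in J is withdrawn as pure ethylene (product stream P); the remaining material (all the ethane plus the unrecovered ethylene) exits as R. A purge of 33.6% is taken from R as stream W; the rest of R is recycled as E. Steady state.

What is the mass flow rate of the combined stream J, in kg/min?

ethane enters only via Q and leaves only via the purge: 1797×0.304 = 0.336×(ethane in R), and the recovery unit passes all ethane, so ethane in J = ethane in R = 1625.9 kg/min.
ethylene in J: m_A = 1797×0.696 + (1−0.336)·(1−0.413)·m_A, so m_A = 1250.7/0.6102 = 2049.6 kg/min.
J = 2049.6 + 1625.9 = 3675.4 kg/min.

3675 kg/min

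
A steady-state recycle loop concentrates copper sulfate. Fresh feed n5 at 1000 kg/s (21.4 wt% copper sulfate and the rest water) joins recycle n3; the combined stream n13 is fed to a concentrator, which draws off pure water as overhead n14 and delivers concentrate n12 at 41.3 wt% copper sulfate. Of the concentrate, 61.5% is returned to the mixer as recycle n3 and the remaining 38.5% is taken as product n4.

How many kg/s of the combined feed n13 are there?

1828 kg/s

Overall copper sulfate balance (none leaves overhead): copper sulfate in fresh feed = copper sulfate in product, i.e. 1000×0.214 = (1−0.615)·n12·0.413.
n12 = 214/(0.413×0.385) = 1345.9 kg/s.
Recycle n3 = 0.615×1345.9 = 827.71 kg/s.
Combined feed n13 = 1000 + 827.71 = 1827.7 kg/s.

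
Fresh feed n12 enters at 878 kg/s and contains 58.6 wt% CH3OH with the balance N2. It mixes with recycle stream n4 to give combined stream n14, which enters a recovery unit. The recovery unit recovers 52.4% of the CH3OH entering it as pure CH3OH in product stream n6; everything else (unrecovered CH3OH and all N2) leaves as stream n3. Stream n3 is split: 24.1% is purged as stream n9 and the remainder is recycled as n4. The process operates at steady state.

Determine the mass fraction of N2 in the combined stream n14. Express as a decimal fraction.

N2 enters only via n12 and leaves only via the purge: 878×0.414 = 0.241×(N2 in n3), and the recovery unit passes all N2, so N2 in n14 = N2 in n3 = 1508.3 kg/s.
CH3OH in n14: m_A = 878×0.586 + (1−0.241)·(1−0.524)·m_A, so m_A = 514.51/0.6387 = 805.53 kg/s.
n14 = 805.53 + 1508.3 = 2313.8 kg/s.
N2 fraction in n14 = 1508.3/2313.8 = 0.6519.

0.6519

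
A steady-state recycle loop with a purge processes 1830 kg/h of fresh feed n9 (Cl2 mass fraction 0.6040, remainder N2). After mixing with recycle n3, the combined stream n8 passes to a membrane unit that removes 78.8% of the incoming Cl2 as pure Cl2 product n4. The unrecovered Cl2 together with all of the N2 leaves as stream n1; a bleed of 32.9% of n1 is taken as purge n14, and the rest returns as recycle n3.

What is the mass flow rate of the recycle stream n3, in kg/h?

1661 kg/h

N2 enters only via n9 and leaves only via the purge: 1830×0.396 = 0.329×(N2 in n1), and the membrane unit passes all N2, so N2 in n8 = N2 in n1 = 2202.7 kg/h.
Cl2 in n8: m_A = 1830×0.604 + (1−0.329)·(1−0.788)·m_A, so m_A = 1105.3/0.8577 = 1288.6 kg/h.
n1 = (1−0.788)×1288.6 + 2202.7 = 2475.9 kg/h.
Recycle n3 = (1−0.329)×2475.9 = 1661.3 kg/h.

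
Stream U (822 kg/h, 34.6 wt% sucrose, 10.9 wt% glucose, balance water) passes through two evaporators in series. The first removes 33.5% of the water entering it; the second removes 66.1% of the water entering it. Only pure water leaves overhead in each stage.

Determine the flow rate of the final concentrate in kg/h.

475 kg/h

water in feed = 822×0.545 = 447.99 kg/h.
After stage 1: water left = (1−0.335)×447.99 = 297.91; stream total = 671.92 kg/h.
After stage 2: water left = (1−0.661)×297.91 = 100.99; final concentrate = 475 kg/h.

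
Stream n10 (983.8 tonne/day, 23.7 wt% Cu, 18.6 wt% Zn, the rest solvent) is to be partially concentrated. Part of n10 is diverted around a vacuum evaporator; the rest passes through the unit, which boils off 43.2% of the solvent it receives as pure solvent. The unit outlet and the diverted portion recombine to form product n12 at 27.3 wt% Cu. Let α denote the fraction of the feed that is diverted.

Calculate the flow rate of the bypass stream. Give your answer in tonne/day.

All 983.8×0.237 = 233.16 tonne/day of Cu reaches n12, so n12 = 233.16/0.273 = 854.07 tonne/day and vapour = 129.73 tonne/day.
The evaporator receives (1−α)·983.8 of feed at 0.577 solvent and removes 0.432 of that solvent:
0.432×0.577×(1−α)×983.8 = 129.73
(1−α) = 129.73/245.23 = 0.5290;  α = 0.4710.
Bypass flow = 0.4710×983.8 = 463.34 tonne/day.

463.3 tonne/day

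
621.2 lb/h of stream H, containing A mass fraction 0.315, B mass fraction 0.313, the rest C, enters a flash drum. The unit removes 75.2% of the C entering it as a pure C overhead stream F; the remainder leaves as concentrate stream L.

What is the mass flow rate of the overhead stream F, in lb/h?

C entering = 621.2×0.372 = 231.09 lb/h; overhead removed = 0.752×231.09 = 173.78 lb/h.

173.8 lb/h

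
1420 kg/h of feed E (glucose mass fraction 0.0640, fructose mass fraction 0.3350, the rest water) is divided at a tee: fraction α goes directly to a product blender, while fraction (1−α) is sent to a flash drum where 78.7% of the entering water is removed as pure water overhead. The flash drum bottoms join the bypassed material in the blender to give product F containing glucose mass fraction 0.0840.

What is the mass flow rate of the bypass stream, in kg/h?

All 1420×0.064 = 90.88 kg/h of glucose reaches F, so F = 90.88/0.084 = 1081.9 kg/h and vapour = 338.1 kg/h.
The evaporator receives (1−α)·1420 of feed at 0.601 water and removes 0.787 of that water:
0.787×0.601×(1−α)×1420 = 338.1
(1−α) = 338.1/671.64 = 0.5034;  α = 0.4966.
Bypass flow = 0.4966×1420 = 705.19 kg/h.

705.2 kg/h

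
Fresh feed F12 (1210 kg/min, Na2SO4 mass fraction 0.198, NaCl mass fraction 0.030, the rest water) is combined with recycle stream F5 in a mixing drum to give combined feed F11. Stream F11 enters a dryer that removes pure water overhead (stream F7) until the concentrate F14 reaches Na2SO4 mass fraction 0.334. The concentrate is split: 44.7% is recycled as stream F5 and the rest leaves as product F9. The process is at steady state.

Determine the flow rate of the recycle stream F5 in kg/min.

579.8 kg/min

Overall Na2SO4 balance (none leaves overhead): Na2SO4 in fresh feed = Na2SO4 in product, i.e. 1210×0.198 = (1−0.447)·F14·0.334.
F14 = 239.58/(0.334×0.553) = 1297.1 kg/min.
Recycle F5 = 0.447×1297.1 = 579.81 kg/min.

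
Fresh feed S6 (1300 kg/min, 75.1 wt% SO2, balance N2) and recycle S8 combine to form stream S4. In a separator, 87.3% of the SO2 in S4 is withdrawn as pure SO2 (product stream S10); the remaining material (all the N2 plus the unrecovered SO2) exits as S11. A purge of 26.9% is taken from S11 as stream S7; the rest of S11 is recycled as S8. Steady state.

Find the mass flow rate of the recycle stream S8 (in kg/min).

N2 enters only via S6 and leaves only via the purge: 1300×0.249 = 0.269×(N2 in S11), and the separator passes all N2, so N2 in S4 = N2 in S11 = 1203.3 kg/min.
SO2 in S4: m_A = 1300×0.751 + (1−0.269)·(1−0.873)·m_A, so m_A = 976.3/0.9072 = 1076.2 kg/min.
S11 = (1−0.873)×1076.2 + 1203.3 = 1340 kg/min.
Recycle S8 = (1−0.269)×1340 = 979.56 kg/min.

979.6 kg/min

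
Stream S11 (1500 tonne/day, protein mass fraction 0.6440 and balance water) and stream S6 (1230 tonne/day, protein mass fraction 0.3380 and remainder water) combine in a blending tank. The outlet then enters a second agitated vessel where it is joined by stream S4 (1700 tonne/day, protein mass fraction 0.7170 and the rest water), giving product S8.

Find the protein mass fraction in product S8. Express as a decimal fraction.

Overall, product flow = 4430 tonne/day.
protein in = 1500×0.644 + 1230×0.338 + 1700×0.717 = 2600.6 tonne/day.
protein fraction in S8 = 0.5871.

0.5871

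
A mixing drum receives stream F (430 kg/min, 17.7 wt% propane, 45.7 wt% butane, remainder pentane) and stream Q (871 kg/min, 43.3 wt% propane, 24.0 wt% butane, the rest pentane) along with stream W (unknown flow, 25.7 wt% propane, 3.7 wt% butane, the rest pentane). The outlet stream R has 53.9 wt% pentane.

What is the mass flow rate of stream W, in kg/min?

1551 kg/min

Let W be the unknown flow. Total out = 1301 + W.
pentane balance: 442.2 + 0.706·W = 0.539·(1301 + W)
(0.706 − 0.539)·W = 0.539×1301 − 442.2 = 259.04
W = 259.04 / 0.167 = 1551.1 kg/min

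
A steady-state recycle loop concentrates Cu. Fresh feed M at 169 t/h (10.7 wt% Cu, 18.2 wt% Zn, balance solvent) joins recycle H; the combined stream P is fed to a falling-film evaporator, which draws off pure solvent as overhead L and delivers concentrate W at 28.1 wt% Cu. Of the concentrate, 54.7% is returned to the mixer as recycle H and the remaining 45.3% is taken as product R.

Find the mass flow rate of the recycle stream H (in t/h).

77.71 t/h

Overall Cu balance (none leaves overhead): Cu in fresh feed = Cu in product, i.e. 169×0.107 = (1−0.547)·W·0.281.
W = 18.083/(0.281×0.453) = 142.06 t/h.
Recycle H = 0.547×142.06 = 77.706 t/h.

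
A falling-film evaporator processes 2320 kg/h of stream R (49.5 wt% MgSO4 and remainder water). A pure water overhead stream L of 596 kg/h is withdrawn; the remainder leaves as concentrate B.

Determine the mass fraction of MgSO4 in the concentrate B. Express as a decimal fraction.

0.6661

MgSO4 is not removed: 2320×0.495 = 1148.4 kg/h of MgSO4 enters B.
Concentrate = 2320 − 596 = 1724 kg/h.
Mass fraction = 1148.4/1724 = 0.6661.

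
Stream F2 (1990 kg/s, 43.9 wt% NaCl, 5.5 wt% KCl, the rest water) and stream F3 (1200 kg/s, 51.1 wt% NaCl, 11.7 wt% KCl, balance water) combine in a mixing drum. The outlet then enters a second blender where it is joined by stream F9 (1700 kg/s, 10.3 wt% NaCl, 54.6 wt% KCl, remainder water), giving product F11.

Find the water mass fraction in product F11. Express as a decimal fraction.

Overall, product flow = 4890 kg/s.
water in = 1990×0.506 + 1200×0.372 + 1700×0.351 = 2050 kg/s.
water fraction in F11 = 0.4192.

0.4192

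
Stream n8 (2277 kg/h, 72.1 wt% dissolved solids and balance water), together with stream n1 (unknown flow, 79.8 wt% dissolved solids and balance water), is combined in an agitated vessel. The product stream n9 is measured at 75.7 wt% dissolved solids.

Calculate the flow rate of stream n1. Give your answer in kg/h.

Let n1 be the unknown flow. Total out = 2277 + n1.
dissolved solids balance: 1641.7 + 0.798·n1 = 0.757·(2277 + n1)
(0.798 − 0.757)·n1 = 0.757×2277 − 1641.7 = 81.972
n1 = 81.972 / 0.041 = 1999.3 kg/h

1999 kg/h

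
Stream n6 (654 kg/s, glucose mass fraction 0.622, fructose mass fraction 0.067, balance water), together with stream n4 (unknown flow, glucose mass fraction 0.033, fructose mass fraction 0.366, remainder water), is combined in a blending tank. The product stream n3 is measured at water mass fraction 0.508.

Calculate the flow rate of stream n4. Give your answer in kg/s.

1385 kg/s

Let n4 be the unknown flow. Total out = 654 + n4.
water balance: 203.39 + 0.601·n4 = 0.508·(654 + n4)
(0.601 − 0.508)·n4 = 0.508×654 − 203.39 = 128.84
n4 = 128.84 / 0.093 = 1385.4 kg/s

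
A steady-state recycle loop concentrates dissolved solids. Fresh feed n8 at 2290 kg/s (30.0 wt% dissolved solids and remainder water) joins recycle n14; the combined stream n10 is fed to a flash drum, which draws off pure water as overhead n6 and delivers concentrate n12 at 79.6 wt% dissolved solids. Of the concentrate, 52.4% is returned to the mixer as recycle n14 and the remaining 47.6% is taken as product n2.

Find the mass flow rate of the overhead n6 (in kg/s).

1427 kg/s

Overall dissolved solids balance (none leaves overhead): dissolved solids in fresh feed = dissolved solids in product, i.e. 2290×0.300 = (1−0.524)·n12·0.796.
n12 = 687/(0.796×0.476) = 1813.2 kg/s.
Recycle n14 = 0.524×1813.2 = 950.1 kg/s.
Combined feed n10 = 2290 + 950.1 = 3240.1 kg/s.
Overhead n6 = n10 − n12 = 3240.1 − 1813.2 = 1426.9 kg/s.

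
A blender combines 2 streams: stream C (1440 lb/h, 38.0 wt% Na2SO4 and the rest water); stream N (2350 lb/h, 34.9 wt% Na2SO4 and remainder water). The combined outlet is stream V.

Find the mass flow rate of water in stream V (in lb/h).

water out = water in = 1440×0.620 + 2350×0.651 = 2422.7 lb/h.

2423 lb/h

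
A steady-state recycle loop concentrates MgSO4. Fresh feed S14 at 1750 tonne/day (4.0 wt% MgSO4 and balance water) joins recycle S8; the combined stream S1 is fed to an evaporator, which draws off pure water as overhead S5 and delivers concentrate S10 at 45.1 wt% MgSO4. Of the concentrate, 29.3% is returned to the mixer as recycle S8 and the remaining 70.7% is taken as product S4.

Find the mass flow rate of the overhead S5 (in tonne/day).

Overall MgSO4 balance (none leaves overhead): MgSO4 in fresh feed = MgSO4 in product, i.e. 1750×0.040 = (1−0.293)·S10·0.451.
S10 = 70/(0.451×0.707) = 219.53 tonne/day.
Recycle S8 = 0.293×219.53 = 64.324 tonne/day.
Combined feed S1 = 1750 + 64.324 = 1814.3 tonne/day.
Overhead S5 = S1 − S10 = 1814.3 − 219.53 = 1594.8 tonne/day.

1595 tonne/day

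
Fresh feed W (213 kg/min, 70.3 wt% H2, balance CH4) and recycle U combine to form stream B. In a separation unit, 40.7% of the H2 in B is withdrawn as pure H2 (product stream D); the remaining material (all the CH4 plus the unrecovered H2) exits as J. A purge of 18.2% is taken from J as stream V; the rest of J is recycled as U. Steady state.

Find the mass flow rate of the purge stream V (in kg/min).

94.65 kg/min

CH4 enters only via W and leaves only via the purge: 213×0.297 = 0.182×(CH4 in J), and the separation unit passes all CH4, so CH4 in B = CH4 in J = 347.59 kg/min.
H2 in B: m_A = 213×0.703 + (1−0.182)·(1−0.407)·m_A, so m_A = 149.74/0.5149 = 290.8 kg/min.
J = (1−0.407)×290.8 + 347.59 = 520.03 kg/min.
Purge V = 0.182×520.03 = 94.646 kg/min.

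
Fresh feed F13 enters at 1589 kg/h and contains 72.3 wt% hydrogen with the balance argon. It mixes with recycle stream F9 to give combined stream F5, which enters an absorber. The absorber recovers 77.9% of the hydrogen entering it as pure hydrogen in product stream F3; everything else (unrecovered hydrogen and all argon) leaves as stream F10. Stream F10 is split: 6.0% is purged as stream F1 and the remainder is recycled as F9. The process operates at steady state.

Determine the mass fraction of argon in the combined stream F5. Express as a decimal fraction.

argon enters only via F13 and leaves only via the purge: 1589×0.277 = 0.060×(argon in F10), and the absorber passes all argon, so argon in F5 = argon in F10 = 7335.9 kg/h.
hydrogen in F5: m_A = 1589×0.723 + (1−0.060)·(1−0.779)·m_A, so m_A = 1148.8/0.7923 = 1450.1 kg/h.
F5 = 1450.1 + 7335.9 = 8786 kg/h.
argon fraction in F5 = 7335.9/8786 = 0.8350.

0.8350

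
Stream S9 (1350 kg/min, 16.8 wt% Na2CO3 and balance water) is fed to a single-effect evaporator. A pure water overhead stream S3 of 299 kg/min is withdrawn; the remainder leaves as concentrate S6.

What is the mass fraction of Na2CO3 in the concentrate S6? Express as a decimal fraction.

0.216

Na2CO3 is not removed: 1350×0.168 = 226.8 kg/min of Na2CO3 enters S6.
Concentrate = 1350 − 299 = 1051 kg/min.
Mass fraction = 226.8/1051 = 0.216.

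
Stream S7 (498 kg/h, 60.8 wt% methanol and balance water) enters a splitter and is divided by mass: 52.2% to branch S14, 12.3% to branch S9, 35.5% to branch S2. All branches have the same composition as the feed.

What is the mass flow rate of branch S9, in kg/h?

Branch S9 flow = 0.123×498 = 61.254 kg/h.

61.25 kg/h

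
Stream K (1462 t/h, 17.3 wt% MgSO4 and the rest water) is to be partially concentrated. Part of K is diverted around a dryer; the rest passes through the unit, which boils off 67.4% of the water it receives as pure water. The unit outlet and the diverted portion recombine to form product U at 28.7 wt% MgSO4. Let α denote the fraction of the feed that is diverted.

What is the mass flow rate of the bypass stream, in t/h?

All 1462×0.173 = 252.93 t/h of MgSO4 reaches U, so U = 252.93/0.287 = 881.28 t/h and vapour = 580.72 t/h.
The evaporator receives (1−α)·1462 of feed at 0.827 water and removes 0.674 of that water:
0.674×0.827×(1−α)×1462 = 580.72
(1−α) = 580.72/814.92 = 0.7126;  α = 0.2874.
Bypass flow = 0.2874×1462 = 420.15 t/h.

420.2 t/h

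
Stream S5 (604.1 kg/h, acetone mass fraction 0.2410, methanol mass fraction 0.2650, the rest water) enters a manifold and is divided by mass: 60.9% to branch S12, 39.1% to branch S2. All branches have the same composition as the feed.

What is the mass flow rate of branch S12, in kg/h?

367.9 kg/h

Branch S12 flow = 0.609×604.1 = 367.9 kg/h.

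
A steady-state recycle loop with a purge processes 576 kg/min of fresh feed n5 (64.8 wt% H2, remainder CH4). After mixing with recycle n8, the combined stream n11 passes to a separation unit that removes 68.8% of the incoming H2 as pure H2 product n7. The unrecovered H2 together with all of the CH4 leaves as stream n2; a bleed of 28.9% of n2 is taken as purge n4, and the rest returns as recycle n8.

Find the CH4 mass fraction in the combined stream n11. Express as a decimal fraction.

CH4 enters only via n5 and leaves only via the purge: 576×0.352 = 0.289×(CH4 in n2), and the separation unit passes all CH4, so CH4 in n11 = CH4 in n2 = 701.56 kg/min.
H2 in n11: m_A = 576×0.648 + (1−0.289)·(1−0.688)·m_A, so m_A = 373.25/0.7782 = 479.65 kg/min.
n11 = 479.65 + 701.56 = 1181.2 kg/min.
CH4 fraction in n11 = 701.56/1181.2 = 0.594.

0.594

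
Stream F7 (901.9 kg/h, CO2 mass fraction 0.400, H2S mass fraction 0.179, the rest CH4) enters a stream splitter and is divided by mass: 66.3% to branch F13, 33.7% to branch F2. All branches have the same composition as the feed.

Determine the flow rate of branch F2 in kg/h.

303.9 kg/h

Branch F2 flow = 0.337×901.9 = 303.94 kg/h.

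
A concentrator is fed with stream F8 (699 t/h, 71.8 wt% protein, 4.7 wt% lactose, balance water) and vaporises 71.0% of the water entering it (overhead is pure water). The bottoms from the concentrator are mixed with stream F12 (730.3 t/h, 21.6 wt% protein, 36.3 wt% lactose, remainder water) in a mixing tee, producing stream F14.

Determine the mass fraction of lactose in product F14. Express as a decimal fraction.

0.2270

Vapour removed = 0.710×0.235×699 = 116.63 t/h; concentrate = 582.37 t/h.
lactose reaching the mixer = 32.853 (from concentrate) + 730.3×0.363 = 297.95 t/h.
Product flow = 582.37 + 730.3 = 1312.7 t/h; lactose fraction = 0.2270.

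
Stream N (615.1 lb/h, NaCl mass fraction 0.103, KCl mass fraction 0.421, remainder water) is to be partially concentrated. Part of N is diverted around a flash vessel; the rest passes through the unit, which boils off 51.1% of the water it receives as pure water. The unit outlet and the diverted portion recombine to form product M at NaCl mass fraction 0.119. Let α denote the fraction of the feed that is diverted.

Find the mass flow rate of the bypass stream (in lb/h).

All 615.1×0.103 = 63.355 lb/h of NaCl reaches M, so M = 63.355/0.119 = 532.4 lb/h and vapour = 82.703 lb/h.
The evaporator receives (1−α)·615.1 of feed at 0.476 water and removes 0.511 of that water:
0.511×0.476×(1−α)×615.1 = 82.703
(1−α) = 82.703/149.61 = 0.5528;  α = 0.4472.
Bypass flow = 0.4472×615.1 = 275.09 lb/h.

275.1 lb/h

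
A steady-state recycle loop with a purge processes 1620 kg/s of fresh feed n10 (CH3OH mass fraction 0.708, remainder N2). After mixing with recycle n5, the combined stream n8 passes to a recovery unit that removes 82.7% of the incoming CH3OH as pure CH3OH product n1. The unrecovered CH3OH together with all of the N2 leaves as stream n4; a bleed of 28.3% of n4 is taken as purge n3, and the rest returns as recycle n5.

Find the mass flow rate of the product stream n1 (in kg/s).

1083 kg/s

CH3OH in n8: m_A = 1620×0.708 + (1−0.283)·(1−0.827)·m_A, so m_A = 1147/0.8760 = 1309.4 kg/s.
Product n1 = 0.827×1309.4 = 1082.9 kg/s.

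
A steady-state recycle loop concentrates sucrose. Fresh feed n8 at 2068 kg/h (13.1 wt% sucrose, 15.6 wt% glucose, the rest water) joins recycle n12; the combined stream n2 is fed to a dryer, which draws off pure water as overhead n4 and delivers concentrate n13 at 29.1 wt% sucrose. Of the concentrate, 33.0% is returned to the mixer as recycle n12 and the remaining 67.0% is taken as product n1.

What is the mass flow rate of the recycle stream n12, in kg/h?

Overall sucrose balance (none leaves overhead): sucrose in fresh feed = sucrose in product, i.e. 2068×0.131 = (1−0.330)·n13·0.291.
n13 = 270.91/(0.291×0.670) = 1389.5 kg/h.
Recycle n12 = 0.330×1389.5 = 458.53 kg/h.

458.5 kg/h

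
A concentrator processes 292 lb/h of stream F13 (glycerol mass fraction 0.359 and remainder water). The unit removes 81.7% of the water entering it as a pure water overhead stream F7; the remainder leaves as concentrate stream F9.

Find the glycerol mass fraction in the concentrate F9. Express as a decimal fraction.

0.754

glycerol is not removed: 292×0.359 = 104.83 lb/h of glycerol enters F9.
water entering = 292×0.641 = 187.17 lb/h; overhead removed = 0.817×187.17 = 152.92 lb/h.
Concentrate = 292 − 152.92 = 139.08 lb/h.
Mass fraction = 104.83/139.08 = 0.754.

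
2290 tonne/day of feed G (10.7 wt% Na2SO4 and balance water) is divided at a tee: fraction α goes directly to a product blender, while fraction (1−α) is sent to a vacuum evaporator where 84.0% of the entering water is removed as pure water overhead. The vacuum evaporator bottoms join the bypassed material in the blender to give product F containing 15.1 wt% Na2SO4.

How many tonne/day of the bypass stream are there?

All 2290×0.107 = 245.03 tonne/day of Na2SO4 reaches F, so F = 245.03/0.151 = 1622.7 tonne/day and vapour = 667.28 tonne/day.
The evaporator receives (1−α)·2290 of feed at 0.893 water and removes 0.840 of that water:
0.840×0.893×(1−α)×2290 = 667.28
(1−α) = 667.28/1717.8 = 0.3885;  α = 0.6115.
Bypass flow = 0.6115×2290 = 1400.4 tonne/day.

1400 tonne/day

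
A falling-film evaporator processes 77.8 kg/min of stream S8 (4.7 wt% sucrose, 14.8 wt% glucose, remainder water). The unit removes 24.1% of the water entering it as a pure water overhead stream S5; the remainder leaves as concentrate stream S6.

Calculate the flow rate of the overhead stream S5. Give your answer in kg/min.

15.09 kg/min

water entering = 77.8×0.805 = 62.629 kg/min; overhead removed = 0.241×62.629 = 15.094 kg/min.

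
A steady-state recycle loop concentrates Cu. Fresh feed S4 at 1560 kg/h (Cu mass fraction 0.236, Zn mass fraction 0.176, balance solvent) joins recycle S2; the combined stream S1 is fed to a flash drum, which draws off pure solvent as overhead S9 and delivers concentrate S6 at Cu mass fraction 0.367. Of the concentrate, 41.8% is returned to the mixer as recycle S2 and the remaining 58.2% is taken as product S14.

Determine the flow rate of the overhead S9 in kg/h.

556.8 kg/h

Overall Cu balance (none leaves overhead): Cu in fresh feed = Cu in product, i.e. 1560×0.236 = (1−0.418)·S6·0.367.
S6 = 368.16/(0.367×0.582) = 1723.6 kg/h.
Recycle S2 = 0.418×1723.6 = 720.48 kg/h.
Combined feed S1 = 1560 + 720.48 = 2280.5 kg/h.
Overhead S9 = S1 − S6 = 2280.5 − 1723.6 = 556.84 kg/h.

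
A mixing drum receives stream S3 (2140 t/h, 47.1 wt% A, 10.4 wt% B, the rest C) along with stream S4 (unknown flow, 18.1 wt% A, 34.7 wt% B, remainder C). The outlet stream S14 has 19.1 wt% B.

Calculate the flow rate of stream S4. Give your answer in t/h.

Let S4 be the unknown flow. Total out = 2140 + S4.
B balance: 222.56 + 0.347·S4 = 0.191·(2140 + S4)
(0.347 − 0.191)·S4 = 0.191×2140 − 222.56 = 186.18
S4 = 186.18 / 0.156 = 1193.5 t/h

1193 t/h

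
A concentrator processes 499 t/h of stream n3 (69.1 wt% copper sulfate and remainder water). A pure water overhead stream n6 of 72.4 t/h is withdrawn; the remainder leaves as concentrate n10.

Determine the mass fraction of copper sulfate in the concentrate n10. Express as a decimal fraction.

copper sulfate is not removed: 499×0.691 = 344.81 t/h of copper sulfate enters n10.
Concentrate = 499 − 72.4 = 426.6 t/h.
Mass fraction = 344.81/426.6 = 0.808.

0.808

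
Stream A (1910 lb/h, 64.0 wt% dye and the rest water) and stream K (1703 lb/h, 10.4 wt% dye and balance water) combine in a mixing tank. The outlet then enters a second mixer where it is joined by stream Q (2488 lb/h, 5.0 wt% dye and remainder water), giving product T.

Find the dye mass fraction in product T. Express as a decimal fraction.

Overall, product flow = 6101 lb/h.
dye in = 1910×0.640 + 1703×0.104 + 2488×0.050 = 1523.9 lb/h.
dye fraction in T = 0.250.

0.250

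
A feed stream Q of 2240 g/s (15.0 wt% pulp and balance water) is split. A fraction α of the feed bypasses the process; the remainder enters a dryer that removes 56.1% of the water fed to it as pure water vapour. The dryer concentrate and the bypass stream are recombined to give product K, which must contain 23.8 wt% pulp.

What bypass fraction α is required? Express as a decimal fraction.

0.225

All 2240×0.150 = 336 g/s of pulp reaches K, so K = 336/0.238 = 1411.8 g/s and vapour = 828.24 g/s.
The evaporator receives (1−α)·2240 of feed at 0.850 water and removes 0.561 of that water:
0.561×0.850×(1−α)×2240 = 828.24
(1−α) = 828.24/1068.1 = 0.7754;  α = 0.2246.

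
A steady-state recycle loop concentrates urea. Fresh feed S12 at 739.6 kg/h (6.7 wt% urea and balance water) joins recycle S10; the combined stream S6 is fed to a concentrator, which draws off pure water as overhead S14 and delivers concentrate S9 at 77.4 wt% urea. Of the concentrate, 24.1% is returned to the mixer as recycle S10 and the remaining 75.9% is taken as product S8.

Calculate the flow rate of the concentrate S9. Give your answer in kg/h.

Overall urea balance (none leaves overhead): urea in fresh feed = urea in product, i.e. 739.6×0.067 = (1−0.241)·S9·0.774.
S9 = 49.553/(0.774×0.759) = 84.351 kg/h.

84.35 kg/h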